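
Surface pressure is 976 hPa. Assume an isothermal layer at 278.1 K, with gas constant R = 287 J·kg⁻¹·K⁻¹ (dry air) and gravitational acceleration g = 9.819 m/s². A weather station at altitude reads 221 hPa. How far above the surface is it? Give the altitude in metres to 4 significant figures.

Scale height: H = RT/g = 287 × 278.1 / 9.819 = 8128.6 m.
Invert the barometric formula: z = H ln(P₀/P).
P₀/P = 976/221 = 4.4163; ln(4.4163) = 1.4853.
z = 8128.6 × 1.4853 = 12073 m.

z ≈ 12070 m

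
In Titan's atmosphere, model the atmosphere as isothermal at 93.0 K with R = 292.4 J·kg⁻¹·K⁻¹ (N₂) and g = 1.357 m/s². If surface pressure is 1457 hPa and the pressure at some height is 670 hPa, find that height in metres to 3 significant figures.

z ≈ 15600 m

Scale height: H = RT/g = 292.4 × 93.0 / 1.357 = 20039 m.
Invert the barometric formula: z = H ln(P₀/P).
P₀/P = 1457/670 = 2.1746; ln(2.1746) = 0.77684.
z = 20039 × 0.77684 = 15567 m.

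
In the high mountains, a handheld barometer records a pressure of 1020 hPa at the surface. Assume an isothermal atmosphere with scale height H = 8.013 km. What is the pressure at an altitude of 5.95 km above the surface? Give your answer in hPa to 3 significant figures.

P ≈ 485 hPa

Barometric formula: P = P₀ exp(−z/H).
z/H = 5950.0/8013.0 = 0.74254; exp(−0.74254) = 0.47590.
P = 1020 × 0.47590 = 485.42 hPa.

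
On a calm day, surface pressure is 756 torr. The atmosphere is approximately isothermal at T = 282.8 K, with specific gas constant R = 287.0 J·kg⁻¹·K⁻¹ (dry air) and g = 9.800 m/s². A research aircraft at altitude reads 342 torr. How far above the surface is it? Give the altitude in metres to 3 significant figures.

z ≈ 6570 m

Scale height: H = RT/g = 287.0 × 282.8 / 9.800 = 8282.0 m.
Invert the barometric formula: z = H ln(P₀/P).
P₀/P = 756/342 = 2.2105; ln(2.2105) = 0.79322.
z = 8282.0 × 0.79322 = 6569.4 m.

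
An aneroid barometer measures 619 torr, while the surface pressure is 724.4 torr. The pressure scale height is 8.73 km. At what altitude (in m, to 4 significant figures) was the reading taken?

z ≈ 1373 m

Invert the barometric formula: z = H ln(P₀/P).
P₀/P = 724.4/619 = 1.1703; ln(1.1703) = 0.15726.
z = 8730.0 × 0.15726 = 1372.9 m.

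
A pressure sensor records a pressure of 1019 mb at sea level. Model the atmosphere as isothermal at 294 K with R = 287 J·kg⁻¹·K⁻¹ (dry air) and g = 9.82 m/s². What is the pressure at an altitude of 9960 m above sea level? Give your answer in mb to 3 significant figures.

Scale height: H = RT/g = 287 × 294 / 9.82 = 8592.5 m.
Barometric formula: P = P₀ exp(−z/H).
z/H = 9960.0/8592.5 = 1.1592; exp(−1.1592) = 0.31374.
P = 1019 × 0.31374 = 319.70 mb.

P ≈ 320 mb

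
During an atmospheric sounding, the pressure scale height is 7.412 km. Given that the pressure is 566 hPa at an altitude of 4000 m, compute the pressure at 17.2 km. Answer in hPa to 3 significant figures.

P ≈ 95.4 hPa

Between two levels, P₂ = P₁ exp(−Δz/H) with Δz = z₂ − z₁.
Δz = 17200 − 4000.0 = 13200 m; Δz/H = 13200/7412.0 = 1.7809.
P₂ = 566 × exp(−1.7809) = 566 × 0.16849 = 95.365 hPa.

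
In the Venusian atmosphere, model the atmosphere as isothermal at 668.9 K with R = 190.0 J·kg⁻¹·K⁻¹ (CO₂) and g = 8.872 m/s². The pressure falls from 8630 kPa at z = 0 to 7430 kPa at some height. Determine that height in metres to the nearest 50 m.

Scale height: H = RT/g = 190.0 × 668.9 / 8.872 = 14325 m.
Invert the barometric formula: z = H ln(P₀/P).
P₀/P = 8630/7430 = 1.1615; ln(1.1615) = 0.14971.
z = 14325 × 0.14971 = 2144.6 m.

z ≈ 2150 m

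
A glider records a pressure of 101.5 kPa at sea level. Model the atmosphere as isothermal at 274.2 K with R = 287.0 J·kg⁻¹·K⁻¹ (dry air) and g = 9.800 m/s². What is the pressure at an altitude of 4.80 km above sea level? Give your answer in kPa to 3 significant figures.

P ≈ 55.8 kPa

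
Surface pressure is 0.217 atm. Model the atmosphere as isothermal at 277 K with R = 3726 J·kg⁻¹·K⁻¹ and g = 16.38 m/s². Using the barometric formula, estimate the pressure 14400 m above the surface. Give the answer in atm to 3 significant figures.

Scale height: H = RT/g = 3726 × 277 / 16.38 = 63010 m.
Barometric formula: P = P₀ exp(−z/H).
z/H = 14400/63010 = 0.22854; exp(−0.22854) = 0.79569.
P = 0.217 × 0.79569 = 0.17266 atm.

P ≈ 0.173 atm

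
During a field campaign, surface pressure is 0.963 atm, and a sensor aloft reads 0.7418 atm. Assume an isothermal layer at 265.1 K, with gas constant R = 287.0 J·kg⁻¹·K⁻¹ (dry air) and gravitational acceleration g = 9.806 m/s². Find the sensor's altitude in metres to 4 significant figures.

z ≈ 2025 m

Scale height: H = RT/g = 287.0 × 265.1 / 9.806 = 7758.9 m.
Invert the barometric formula: z = H ln(P₀/P).
P₀/P = 0.963/0.7418 = 1.2982; ln(1.2982) = 0.26098.
z = 7758.9 × 0.26098 = 2024.9 m.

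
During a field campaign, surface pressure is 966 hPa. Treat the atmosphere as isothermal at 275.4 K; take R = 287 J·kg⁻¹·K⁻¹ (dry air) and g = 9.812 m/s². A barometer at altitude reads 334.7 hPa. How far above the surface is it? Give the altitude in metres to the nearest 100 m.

z ≈ 8500 m

Scale height: H = RT/g = 287 × 275.4 / 9.812 = 8055.4 m.
Invert the barometric formula: z = H ln(P₀/P).
P₀/P = 966/334.7 = 2.8862; ln(2.8862) = 1.0599.
z = 8055.4 × 1.0599 = 8537.9 m.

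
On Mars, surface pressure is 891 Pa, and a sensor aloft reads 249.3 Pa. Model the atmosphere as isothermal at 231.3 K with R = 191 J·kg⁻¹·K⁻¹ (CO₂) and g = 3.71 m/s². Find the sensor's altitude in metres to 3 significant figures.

z ≈ 15200 m

Scale height: H = RT/g = 191 × 231.3 / 3.71 = 11908 m.
Invert the barometric formula: z = H ln(P₀/P).
P₀/P = 891/249.3 = 3.5740; ln(3.5740) = 1.2737.
z = 11908 × 1.2737 = 15167 m.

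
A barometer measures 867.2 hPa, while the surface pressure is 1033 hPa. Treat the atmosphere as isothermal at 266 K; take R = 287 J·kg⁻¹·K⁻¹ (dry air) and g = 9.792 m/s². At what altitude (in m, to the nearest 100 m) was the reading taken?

z ≈ 1400 m

Scale height: H = RT/g = 287 × 266 / 9.792 = 7796.4 m.
Invert the barometric formula: z = H ln(P₀/P).
P₀/P = 1033/867.2 = 1.1912; ln(1.1912) = 0.17496.
z = 7796.4 × 0.17496 = 1364.1 m.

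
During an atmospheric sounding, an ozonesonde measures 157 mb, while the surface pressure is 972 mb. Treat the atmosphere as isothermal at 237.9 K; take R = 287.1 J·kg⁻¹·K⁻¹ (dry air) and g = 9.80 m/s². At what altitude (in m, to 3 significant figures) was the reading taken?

z ≈ 12700 m

Scale height: H = RT/g = 287.1 × 237.9 / 9.80 = 6969.5 m.
Invert the barometric formula: z = H ln(P₀/P).
P₀/P = 972/157 = 6.1911; ln(6.1911) = 1.8231.
z = 6969.5 × 1.8231 = 12706 m.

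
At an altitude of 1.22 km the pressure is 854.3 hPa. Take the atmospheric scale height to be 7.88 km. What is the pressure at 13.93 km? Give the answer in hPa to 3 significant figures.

P ≈ 170 hPa

Between two levels, P₂ = P₁ exp(−Δz/H) with Δz = z₂ − z₁.
Δz = 13930 − 1220.0 = 12710 m; Δz/H = 12710/7880.0 = 1.6129.
P₂ = 854.3 × exp(−1.6129) = 854.3 × 0.19931 = 170.27 hPa.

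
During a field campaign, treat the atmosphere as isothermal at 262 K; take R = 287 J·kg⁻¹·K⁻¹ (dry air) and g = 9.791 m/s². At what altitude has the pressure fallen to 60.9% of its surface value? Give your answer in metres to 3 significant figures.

z ≈ 3810 m

Scale height: H = RT/g = 287 × 262 / 9.791 = 7679.9 m.
Set P/P₀ = exp(−z/H) = 0.609, so z = −H ln(0.609).
−ln(0.609) = 0.49594; z = 7679.9 × 0.49594 = 3808.8 m.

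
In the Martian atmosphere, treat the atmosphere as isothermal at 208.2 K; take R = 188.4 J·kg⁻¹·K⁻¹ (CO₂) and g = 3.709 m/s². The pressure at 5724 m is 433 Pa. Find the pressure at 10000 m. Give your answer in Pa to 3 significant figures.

P ≈ 289 Pa

Scale height: H = RT/g = 188.4 × 208.2 / 3.709 = 10576 m.
Between two levels, P₂ = P₁ exp(−Δz/H) with Δz = z₂ − z₁.
Δz = 10000 − 5724.0 = 4276.0 m; Δz/H = 4276.0/10576 = 0.40431.
P₂ = 433 × exp(−0.40431) = 433 × 0.66744 = 289.00 Pa.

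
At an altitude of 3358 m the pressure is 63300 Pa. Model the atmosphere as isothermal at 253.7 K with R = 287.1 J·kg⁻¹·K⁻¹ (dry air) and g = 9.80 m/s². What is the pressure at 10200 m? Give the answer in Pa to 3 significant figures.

Scale height: H = RT/g = 287.1 × 253.7 / 9.80 = 7432.4 m.
Between two levels, P₂ = P₁ exp(−Δz/H) with Δz = z₂ − z₁.
Δz = 10200 − 3358.0 = 6842.0 m; Δz/H = 6842.0/7432.4 = 0.92056.
P₂ = 63300 × exp(−0.92056) = 63300 × 0.39830 = 25212 Pa.

P ≈ 25200 Pa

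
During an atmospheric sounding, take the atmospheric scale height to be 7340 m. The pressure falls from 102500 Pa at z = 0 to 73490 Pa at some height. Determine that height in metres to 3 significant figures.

Invert the barometric formula: z = H ln(P₀/P).
P₀/P = 102500/73490 = 1.3947; ln(1.3947) = 0.33268.
z = 7340.0 × 0.33268 = 2441.9 m.

z ≈ 2440 m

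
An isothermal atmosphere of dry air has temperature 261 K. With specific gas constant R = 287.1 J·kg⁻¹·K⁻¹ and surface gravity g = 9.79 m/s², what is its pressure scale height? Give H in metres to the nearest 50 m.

The scale height of an isothermal atmosphere is H = RT/g.
H = 287.1 × 261 / 9.79 = 74933/9.79 = 7654.0 m.

H ≈ 7650 m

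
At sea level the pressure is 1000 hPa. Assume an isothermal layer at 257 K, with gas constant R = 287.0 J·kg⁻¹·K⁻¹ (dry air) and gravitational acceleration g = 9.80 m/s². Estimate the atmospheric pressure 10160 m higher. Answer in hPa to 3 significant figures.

P ≈ 259 hPa

Scale height: H = RT/g = 287.0 × 257 / 9.80 = 7526.4 m.
Barometric formula: P = P₀ exp(−z/H).
z/H = 10160/7526.4 = 1.3499; exp(−1.3499) = 0.25927.
P = 1000 × 0.25927 = 259.27 hPa.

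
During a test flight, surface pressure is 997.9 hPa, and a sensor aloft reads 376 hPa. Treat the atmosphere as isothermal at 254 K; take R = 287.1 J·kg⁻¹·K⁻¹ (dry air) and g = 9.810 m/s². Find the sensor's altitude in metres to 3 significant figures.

Scale height: H = RT/g = 287.1 × 254 / 9.810 = 7433.6 m.
Invert the barometric formula: z = H ln(P₀/P).
P₀/P = 997.9/376 = 2.6540; ln(2.6540) = 0.97607.
z = 7433.6 × 0.97607 = 7255.7 m.

z ≈ 7260 m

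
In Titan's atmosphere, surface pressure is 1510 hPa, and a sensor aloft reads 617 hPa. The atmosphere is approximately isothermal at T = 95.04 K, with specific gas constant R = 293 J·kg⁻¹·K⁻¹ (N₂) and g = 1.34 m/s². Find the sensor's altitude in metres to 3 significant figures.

Scale height: H = RT/g = 293 × 95.04 / 1.34 = 20781 m.
Invert the barometric formula: z = H ln(P₀/P).
P₀/P = 1510/617 = 2.4473; ln(2.4473) = 0.89499.
z = 20781 × 0.89499 = 18599 m.

z ≈ 18600 m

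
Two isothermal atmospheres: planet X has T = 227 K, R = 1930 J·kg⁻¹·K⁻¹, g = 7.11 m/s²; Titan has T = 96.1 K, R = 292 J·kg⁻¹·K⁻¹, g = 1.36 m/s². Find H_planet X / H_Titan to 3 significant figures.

H = RT/g for each body.
H_planet X = 1930 × 227 / 7.11 = 61619 m.
H_Titan = 292 × 96.1 / 1.36 = 20633 m.
H_planet X/H_Titan = 61619/20633 = 2.9864.

H_planet X/H_Titan ≈ 2.99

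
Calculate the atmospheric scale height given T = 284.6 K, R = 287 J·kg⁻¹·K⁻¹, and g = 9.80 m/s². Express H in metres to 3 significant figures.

H ≈ 8330 m

The scale height of an isothermal atmosphere is H = RT/g.
H = 287 × 284.6 / 9.80 = 81680/9.80 = 8334.7 m.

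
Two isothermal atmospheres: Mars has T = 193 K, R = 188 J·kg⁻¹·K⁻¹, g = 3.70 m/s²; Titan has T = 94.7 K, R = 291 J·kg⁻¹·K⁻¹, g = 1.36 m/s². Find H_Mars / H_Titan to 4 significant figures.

H_Mars/H_Titan ≈ 0.4840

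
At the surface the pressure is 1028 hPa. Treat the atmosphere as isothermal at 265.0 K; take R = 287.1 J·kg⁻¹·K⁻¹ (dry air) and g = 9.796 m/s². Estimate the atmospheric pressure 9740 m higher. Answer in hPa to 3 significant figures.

Scale height: H = RT/g = 287.1 × 265.0 / 9.796 = 7766.6 m.
Barometric formula: P = P₀ exp(−z/H).
z/H = 9740.0/7766.6 = 1.2541; exp(−1.2541) = 0.28533.
P = 1028 × 0.28533 = 293.32 hPa.

P ≈ 293 hPa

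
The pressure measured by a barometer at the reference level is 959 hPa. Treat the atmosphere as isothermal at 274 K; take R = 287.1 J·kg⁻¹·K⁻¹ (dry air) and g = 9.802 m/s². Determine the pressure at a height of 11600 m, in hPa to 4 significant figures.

Scale height: H = RT/g = 287.1 × 274 / 9.802 = 8025.4 m.
Barometric formula: P = P₀ exp(−z/H).
z/H = 11600/8025.4 = 1.4454; exp(−1.4454) = 0.23565.
P = 959 × 0.23565 = 225.99 hPa.

P ≈ 226.0 hPa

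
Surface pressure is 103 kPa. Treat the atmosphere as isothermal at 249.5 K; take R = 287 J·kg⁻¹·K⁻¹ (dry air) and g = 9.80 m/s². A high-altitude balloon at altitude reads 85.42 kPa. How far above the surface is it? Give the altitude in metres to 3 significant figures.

z ≈ 1370 m

Scale height: H = RT/g = 287 × 249.5 / 9.80 = 7306.8 m.
Invert the barometric formula: z = H ln(P₀/P).
P₀/P = 103/85.42 = 1.2058; ln(1.2058) = 0.18714.
z = 7306.8 × 0.18714 = 1367.4 m.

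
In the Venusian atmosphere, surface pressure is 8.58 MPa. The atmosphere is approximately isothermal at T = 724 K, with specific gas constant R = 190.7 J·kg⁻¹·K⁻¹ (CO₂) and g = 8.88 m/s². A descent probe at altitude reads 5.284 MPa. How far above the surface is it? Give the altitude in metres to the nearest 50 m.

Scale height: H = RT/g = 190.7 × 724 / 8.88 = 15548 m.
Invert the barometric formula: z = H ln(P₀/P).
P₀/P = 8.58/5.284 = 1.6238; ln(1.6238) = 0.48477.
z = 15548 × 0.48477 = 7537.2 m.

z ≈ 7550 m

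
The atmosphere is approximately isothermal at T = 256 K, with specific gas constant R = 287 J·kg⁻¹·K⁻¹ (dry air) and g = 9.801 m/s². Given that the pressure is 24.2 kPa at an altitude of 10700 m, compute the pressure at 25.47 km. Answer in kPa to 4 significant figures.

Scale height: H = RT/g = 287 × 256 / 9.801 = 7496.4 m.
Between two levels, P₂ = P₁ exp(−Δz/H) with Δz = z₂ − z₁.
Δz = 25470 − 10700 = 14770 m; Δz/H = 14770/7496.4 = 1.9703.
P₂ = 24.2 × exp(−1.9703) = 24.2 × 0.13942 = 3.3740 kPa.

P ≈ 3.374 kPa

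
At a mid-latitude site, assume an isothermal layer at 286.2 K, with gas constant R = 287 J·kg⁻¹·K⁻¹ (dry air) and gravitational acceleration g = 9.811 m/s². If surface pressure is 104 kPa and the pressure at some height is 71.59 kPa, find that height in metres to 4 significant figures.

Scale height: H = RT/g = 287 × 286.2 / 9.811 = 8372.2 m.
Invert the barometric formula: z = H ln(P₀/P).
P₀/P = 104/71.59 = 1.4527; ln(1.4527) = 0.37342.
z = 8372.2 × 0.37342 = 3126.3 m.

z ≈ 3126 m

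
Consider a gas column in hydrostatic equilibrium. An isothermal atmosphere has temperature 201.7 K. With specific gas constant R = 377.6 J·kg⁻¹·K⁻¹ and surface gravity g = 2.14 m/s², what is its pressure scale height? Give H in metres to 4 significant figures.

H ≈ 35590 m

The scale height of an isothermal atmosphere is H = RT/g.
H = 377.6 × 201.7 / 2.14 = 76162/2.14 = 35590 m.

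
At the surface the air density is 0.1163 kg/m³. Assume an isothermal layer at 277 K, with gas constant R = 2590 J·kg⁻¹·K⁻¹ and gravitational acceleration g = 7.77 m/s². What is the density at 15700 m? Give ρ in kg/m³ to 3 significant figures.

ρ ≈ 0.0981 kg/m³

Scale height: H = RT/g = 2590 × 277 / 7.77 = 92333 m.
In an isothermal atmosphere, density decays like pressure: ρ = ρ₀ exp(−z/H).
z/H = 15700/92333 = 0.17004; exp(−0.17004) = 0.84363.
ρ = 0.1163 × 0.84363 = 0.098114 kg/m³.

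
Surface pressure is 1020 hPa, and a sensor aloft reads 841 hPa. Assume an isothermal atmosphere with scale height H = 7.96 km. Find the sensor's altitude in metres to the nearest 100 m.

Invert the barometric formula: z = H ln(P₀/P).
P₀/P = 1020/841 = 1.2128; ln(1.2128) = 0.19293.
z = 7960.0 × 0.19293 = 1535.7 m.

z ≈ 1500 m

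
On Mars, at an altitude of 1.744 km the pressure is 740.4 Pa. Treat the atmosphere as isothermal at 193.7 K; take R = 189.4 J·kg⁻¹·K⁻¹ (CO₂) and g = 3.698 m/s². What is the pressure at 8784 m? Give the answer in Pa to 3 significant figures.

Scale height: H = RT/g = 189.4 × 193.7 / 3.698 = 9920.7 m.
Between two levels, P₂ = P₁ exp(−Δz/H) with Δz = z₂ − z₁.
Δz = 8784.0 − 1744.0 = 7040.0 m; Δz/H = 7040.0/9920.7 = 0.70963.
P₂ = 740.4 × exp(−0.70963) = 740.4 × 0.49183 = 364.15 Pa.

P ≈ 364 Pa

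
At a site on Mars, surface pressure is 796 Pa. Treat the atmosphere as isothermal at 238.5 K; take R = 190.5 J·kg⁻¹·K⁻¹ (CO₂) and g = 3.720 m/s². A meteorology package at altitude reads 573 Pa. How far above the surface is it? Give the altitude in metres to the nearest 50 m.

z ≈ 4000 m

Scale height: H = RT/g = 190.5 × 238.5 / 3.720 = 12214 m.
Invert the barometric formula: z = H ln(P₀/P).
P₀/P = 796/573 = 1.3892; ln(1.3892) = 0.32873.
z = 12214 × 0.32873 = 4015.1 m.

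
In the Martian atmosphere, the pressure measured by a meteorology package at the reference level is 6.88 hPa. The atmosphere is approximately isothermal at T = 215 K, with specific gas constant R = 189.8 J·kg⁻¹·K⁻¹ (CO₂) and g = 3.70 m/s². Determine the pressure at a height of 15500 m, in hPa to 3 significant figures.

P ≈ 1.69 hPa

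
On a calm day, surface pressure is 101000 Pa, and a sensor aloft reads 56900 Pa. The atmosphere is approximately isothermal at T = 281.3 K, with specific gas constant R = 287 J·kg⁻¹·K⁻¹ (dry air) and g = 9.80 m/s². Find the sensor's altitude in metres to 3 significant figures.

Scale height: H = RT/g = 287 × 281.3 / 9.80 = 8238.1 m.
Invert the barometric formula: z = H ln(P₀/P).
P₀/P = 101000/56900 = 1.7750; ln(1.7750) = 0.57380.
z = 8238.1 × 0.57380 = 4727.0 m.

z ≈ 4730 m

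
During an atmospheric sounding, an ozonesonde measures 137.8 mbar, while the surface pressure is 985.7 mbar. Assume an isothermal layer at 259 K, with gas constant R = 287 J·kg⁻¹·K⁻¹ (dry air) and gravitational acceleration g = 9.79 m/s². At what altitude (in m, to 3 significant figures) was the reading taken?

z ≈ 14900 m

Scale height: H = RT/g = 287 × 259 / 9.79 = 7592.7 m.
Invert the barometric formula: z = H ln(P₀/P).
P₀/P = 985.7/137.8 = 7.1531; ln(7.1531) = 1.9675.
z = 7592.7 × 1.9675 = 14939 m.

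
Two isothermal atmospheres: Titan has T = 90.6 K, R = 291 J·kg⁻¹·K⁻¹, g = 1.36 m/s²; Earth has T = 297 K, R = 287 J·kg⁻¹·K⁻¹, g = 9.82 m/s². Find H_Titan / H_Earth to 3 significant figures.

H = RT/g for each body.
H_Titan = 291 × 90.6 / 1.36 = 19386 m.
H_Earth = 287 × 297 / 9.82 = 8680.1 m.
H_Titan/H_Earth = 19386/8680.1 = 2.2334.

H_Titan/H_Earth ≈ 2.23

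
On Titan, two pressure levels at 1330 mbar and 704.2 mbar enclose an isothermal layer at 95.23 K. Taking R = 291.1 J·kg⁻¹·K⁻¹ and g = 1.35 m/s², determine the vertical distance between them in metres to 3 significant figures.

Δz ≈ 13100 m

Hypsometric equation: Δz = (R T̄/g) ln(P₁/P₂).
R T̄/g = 291.1 × 95.23 / 1.35 = 20534 m.
ln(1330/704.2) = ln(1.8887) = 0.63589.
Δz = 20534 × 0.63589 = 13057 m.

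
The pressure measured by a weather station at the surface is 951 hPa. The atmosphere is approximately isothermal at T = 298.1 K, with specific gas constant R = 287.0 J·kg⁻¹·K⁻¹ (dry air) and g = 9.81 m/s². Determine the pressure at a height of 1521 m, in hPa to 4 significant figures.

P ≈ 798.8 hPa

Scale height: H = RT/g = 287.0 × 298.1 / 9.81 = 8721.2 m.
Barometric formula: P = P₀ exp(−z/H).
z/H = 1521.0/8721.2 = 0.17440; exp(−0.17440) = 0.83996.
P = 951 × 0.83996 = 798.80 hPa.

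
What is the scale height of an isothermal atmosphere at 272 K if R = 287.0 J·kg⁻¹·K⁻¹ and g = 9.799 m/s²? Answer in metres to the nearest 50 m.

H ≈ 7950 m

The scale height of an isothermal atmosphere is H = RT/g.
H = 287.0 × 272 / 9.799 = 78064/9.799 = 7966.5 m.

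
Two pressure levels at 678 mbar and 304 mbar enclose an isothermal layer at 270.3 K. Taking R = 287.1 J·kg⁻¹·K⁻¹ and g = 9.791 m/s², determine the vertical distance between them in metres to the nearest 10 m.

Δz ≈ 6360 m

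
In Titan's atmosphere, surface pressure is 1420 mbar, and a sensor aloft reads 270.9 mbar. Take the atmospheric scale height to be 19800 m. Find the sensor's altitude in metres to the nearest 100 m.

z ≈ 32800 m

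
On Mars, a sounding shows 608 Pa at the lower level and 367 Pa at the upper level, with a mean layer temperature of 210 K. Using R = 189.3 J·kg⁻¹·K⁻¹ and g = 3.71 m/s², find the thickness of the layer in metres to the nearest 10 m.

Hypsometric equation: Δz = (R T̄/g) ln(P₁/P₂).
R T̄/g = 189.3 × 210 / 3.71 = 10715 m.
ln(608/367) = ln(1.6567) = 0.50483.
Δz = 10715 × 0.50483 = 5409.3 m.

Δz ≈ 5410 m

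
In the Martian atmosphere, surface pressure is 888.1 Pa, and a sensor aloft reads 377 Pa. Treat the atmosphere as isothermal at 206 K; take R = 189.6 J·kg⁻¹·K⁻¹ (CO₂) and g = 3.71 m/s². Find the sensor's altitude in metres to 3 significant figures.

Scale height: H = RT/g = 189.6 × 206 / 3.71 = 10528 m.
Invert the barometric formula: z = H ln(P₀/P).
P₀/P = 888.1/377 = 2.3557; ln(2.3557) = 0.85684.
z = 10528 × 0.85684 = 9020.8 m.

z ≈ 9020 m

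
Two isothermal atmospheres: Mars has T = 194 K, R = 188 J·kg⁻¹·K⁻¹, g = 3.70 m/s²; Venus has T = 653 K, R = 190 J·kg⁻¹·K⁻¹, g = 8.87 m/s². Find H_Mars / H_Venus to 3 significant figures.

H_Mars/H_Venus ≈ 0.705

H = RT/g for each body.
H_Mars = 188 × 194 / 3.70 = 9857.3 m.
H_Venus = 190 × 653 / 8.87 = 13988 m.
H_Mars/H_Venus = 9857.3/13988 = 0.70470.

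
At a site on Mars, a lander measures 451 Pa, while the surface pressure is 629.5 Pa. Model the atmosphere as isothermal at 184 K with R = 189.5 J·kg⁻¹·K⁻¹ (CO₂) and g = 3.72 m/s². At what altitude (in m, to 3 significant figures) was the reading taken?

z ≈ 3130 m

Scale height: H = RT/g = 189.5 × 184 / 3.72 = 9373.1 m.
Invert the barometric formula: z = H ln(P₀/P).
P₀/P = 629.5/451 = 1.3958; ln(1.3958) = 0.33347.
z = 9373.1 × 0.33347 = 3125.6 m.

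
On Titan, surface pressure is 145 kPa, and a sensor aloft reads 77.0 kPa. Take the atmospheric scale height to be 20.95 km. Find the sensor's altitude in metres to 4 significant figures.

z ≈ 13260 m

Invert the barometric formula: z = H ln(P₀/P).
P₀/P = 145/77.0 = 1.8831; ln(1.8831) = 0.63292.
z = 20950 × 0.63292 = 13260 m.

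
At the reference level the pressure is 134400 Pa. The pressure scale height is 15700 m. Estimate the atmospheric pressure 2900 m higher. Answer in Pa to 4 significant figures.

P ≈ 111700 Pa

Barometric formula: P = P₀ exp(−z/H).
z/H = 2900.0/15700 = 0.18471; exp(−0.18471) = 0.83135.
P = 134400 × 0.83135 = 111730 Pa.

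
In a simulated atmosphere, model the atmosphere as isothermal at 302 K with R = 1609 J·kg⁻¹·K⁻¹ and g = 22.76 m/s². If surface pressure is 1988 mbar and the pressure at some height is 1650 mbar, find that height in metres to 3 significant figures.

z ≈ 3980 m

Scale height: H = RT/g = 1609 × 302 / 22.76 = 21350 m.
Invert the barometric formula: z = H ln(P₀/P).
P₀/P = 1988/1650 = 1.2048; ln(1.2048) = 0.18631.
z = 21350 × 0.18631 = 3977.7 m.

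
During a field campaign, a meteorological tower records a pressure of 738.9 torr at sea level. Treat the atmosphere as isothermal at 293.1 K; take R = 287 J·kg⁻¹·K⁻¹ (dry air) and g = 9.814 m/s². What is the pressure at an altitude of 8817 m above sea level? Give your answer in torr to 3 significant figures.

Scale height: H = RT/g = 287 × 293.1 / 9.814 = 8571.4 m.
Barometric formula: P = P₀ exp(−z/H).
z/H = 8817.0/8571.4 = 1.0287; exp(−1.0287) = 0.35747.
P = 738.9 × 0.35747 = 264.13 torr.

P ≈ 264 torr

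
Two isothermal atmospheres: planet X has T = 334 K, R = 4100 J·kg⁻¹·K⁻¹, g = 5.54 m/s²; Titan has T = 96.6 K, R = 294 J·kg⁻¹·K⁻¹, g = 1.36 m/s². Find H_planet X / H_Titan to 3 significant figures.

H_planet X/H_Titan ≈ 11.8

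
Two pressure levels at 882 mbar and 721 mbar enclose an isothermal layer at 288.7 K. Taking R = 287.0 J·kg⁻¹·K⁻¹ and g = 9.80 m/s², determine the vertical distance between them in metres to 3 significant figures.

Δz ≈ 1700 m

Hypsometric equation: Δz = (R T̄/g) ln(P₁/P₂).
R T̄/g = 287.0 × 288.7 / 9.80 = 8454.8 m.
ln(882/721) = ln(1.2233) = 0.20155.
Δz = 8454.8 × 0.20155 = 1704.1 m.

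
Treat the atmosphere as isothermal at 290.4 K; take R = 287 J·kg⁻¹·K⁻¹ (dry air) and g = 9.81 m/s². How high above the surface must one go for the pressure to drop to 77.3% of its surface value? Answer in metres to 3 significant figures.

z ≈ 2190 m

Scale height: H = RT/g = 287 × 290.4 / 9.81 = 8495.9 m.
Set P/P₀ = exp(−z/H) = 0.773, so z = −H ln(0.773).
−ln(0.773) = 0.25748; z = 8495.9 × 0.25748 = 2187.5 m.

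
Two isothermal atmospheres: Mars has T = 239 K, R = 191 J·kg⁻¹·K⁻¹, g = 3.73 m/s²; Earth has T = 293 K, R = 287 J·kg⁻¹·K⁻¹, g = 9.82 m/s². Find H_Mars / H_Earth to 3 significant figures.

H = RT/g for each body.
H_Mars = 191 × 239 / 3.73 = 12238 m.
H_Earth = 287 × 293 / 9.82 = 8563.2 m.
H_Mars/H_Earth = 12238/8563.2 = 1.4291.

H_Mars/H_Earth ≈ 1.43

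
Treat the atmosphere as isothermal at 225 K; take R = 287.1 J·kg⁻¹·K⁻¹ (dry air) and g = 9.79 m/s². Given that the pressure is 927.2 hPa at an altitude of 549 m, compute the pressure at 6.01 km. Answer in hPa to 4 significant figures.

Scale height: H = RT/g = 287.1 × 225 / 9.79 = 6598.3 m.
Between two levels, P₂ = P₁ exp(−Δz/H) with Δz = z₂ − z₁.
Δz = 6010.0 − 549.00 = 5461.0 m; Δz/H = 5461.0/6598.3 = 0.82764.
P₂ = 927.2 × exp(−0.82764) = 927.2 × 0.43708 = 405.26 hPa.

P ≈ 405.3 hPa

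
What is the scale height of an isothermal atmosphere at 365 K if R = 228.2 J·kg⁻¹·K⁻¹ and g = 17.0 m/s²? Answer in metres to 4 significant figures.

The scale height of an isothermal atmosphere is H = RT/g.
H = 228.2 × 365 / 17.0 = 83293/17.0 = 4899.6 m.

H ≈ 4900 m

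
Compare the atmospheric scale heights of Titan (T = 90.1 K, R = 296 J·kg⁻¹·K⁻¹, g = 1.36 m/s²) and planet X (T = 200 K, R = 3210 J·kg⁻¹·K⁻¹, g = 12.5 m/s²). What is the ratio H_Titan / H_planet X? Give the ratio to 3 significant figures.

H = RT/g for each body.
H_Titan = 296 × 90.1 / 1.36 = 19610 m.
H_planet X = 3210 × 200 / 12.5 = 51360 m.
H_Titan/H_planet X = 19610/51360 = 0.38181.

H_Titan/H_planet X ≈ 0.382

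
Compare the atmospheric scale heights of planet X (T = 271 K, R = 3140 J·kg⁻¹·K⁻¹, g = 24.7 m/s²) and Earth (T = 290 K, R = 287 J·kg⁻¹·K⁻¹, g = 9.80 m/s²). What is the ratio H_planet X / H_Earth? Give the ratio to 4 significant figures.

H = RT/g for each body.
H_planet X = 3140 × 271 / 24.7 = 34451 m.
H_Earth = 287 × 290 / 9.80 = 8492.9 m.
H_planet X/H_Earth = 34451/8492.9 = 4.0564.

H_planet X/H_Earth ≈ 4.056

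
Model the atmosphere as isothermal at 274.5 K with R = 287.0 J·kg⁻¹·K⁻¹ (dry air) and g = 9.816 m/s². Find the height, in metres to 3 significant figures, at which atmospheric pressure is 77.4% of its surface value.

Scale height: H = RT/g = 287.0 × 274.5 / 9.816 = 8025.8 m.
Set P/P₀ = exp(−z/H) = 0.774, so z = −H ln(0.774).
−ln(0.774) = 0.25618; z = 8025.8 × 0.25618 = 2056.0 m.

z ≈ 2060 m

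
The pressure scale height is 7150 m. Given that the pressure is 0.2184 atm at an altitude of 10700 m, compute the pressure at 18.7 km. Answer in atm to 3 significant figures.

Between two levels, P₂ = P₁ exp(−Δz/H) with Δz = z₂ − z₁.
Δz = 18700 − 10700 = 8000.0 m; Δz/H = 8000.0/7150.0 = 1.1189.
P₂ = 0.2184 × exp(−1.1189) = 0.2184 × 0.32664 = 0.071338 atm.

P ≈ 0.0713 atm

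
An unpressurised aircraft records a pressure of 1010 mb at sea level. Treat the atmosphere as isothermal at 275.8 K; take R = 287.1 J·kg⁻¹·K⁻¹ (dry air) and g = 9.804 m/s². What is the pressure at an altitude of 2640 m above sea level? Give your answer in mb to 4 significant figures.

P ≈ 728.4 mb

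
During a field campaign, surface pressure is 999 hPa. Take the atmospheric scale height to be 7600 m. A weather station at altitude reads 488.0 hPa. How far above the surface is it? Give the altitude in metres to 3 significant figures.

z ≈ 5440 m

Invert the barometric formula: z = H ln(P₀/P).
P₀/P = 999/488.0 = 2.0471; ln(2.0471) = 0.71642.
z = 7600.0 × 0.71642 = 5444.8 m.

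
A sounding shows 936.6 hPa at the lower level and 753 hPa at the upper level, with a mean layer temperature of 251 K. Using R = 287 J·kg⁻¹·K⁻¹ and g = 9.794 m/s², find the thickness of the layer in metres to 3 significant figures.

Hypsometric equation: Δz = (R T̄/g) ln(P₁/P₂).
R T̄/g = 287 × 251 / 9.794 = 7355.2 m.
ln(936.6/753) = ln(1.2438) = 0.21817.
Δz = 7355.2 × 0.21817 = 1604.7 m.

Δz ≈ 1600 m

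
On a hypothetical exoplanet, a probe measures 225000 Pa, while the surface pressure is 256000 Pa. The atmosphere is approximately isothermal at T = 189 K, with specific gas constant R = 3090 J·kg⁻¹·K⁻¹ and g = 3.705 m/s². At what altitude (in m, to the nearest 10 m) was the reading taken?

Scale height: H = RT/g = 3090 × 189 / 3.705 = 157630 m.
Invert the barometric formula: z = H ln(P₀/P).
P₀/P = 256000/225000 = 1.1378; ln(1.1378) = 0.12910.
z = 157630 × 0.12910 = 20350 m.

z ≈ 20350 m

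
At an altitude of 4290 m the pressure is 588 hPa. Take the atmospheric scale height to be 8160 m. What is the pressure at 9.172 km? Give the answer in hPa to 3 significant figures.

P ≈ 323 hPa

Between two levels, P₂ = P₁ exp(−Δz/H) with Δz = z₂ − z₁.
Δz = 9172.0 − 4290.0 = 4882.0 m; Δz/H = 4882.0/8160.0 = 0.59828.
P₂ = 588 × exp(−0.59828) = 588 × 0.54976 = 323.26 hPa.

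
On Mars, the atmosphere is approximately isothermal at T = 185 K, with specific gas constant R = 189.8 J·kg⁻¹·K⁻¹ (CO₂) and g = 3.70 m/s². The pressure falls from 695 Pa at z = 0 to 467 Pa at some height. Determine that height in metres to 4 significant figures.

z ≈ 3773 m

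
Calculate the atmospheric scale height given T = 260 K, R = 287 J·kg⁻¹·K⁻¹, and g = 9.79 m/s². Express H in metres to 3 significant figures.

H ≈ 7620 m

The scale height of an isothermal atmosphere is H = RT/g.
H = 287 × 260 / 9.79 = 74620/9.79 = 7622.1 m.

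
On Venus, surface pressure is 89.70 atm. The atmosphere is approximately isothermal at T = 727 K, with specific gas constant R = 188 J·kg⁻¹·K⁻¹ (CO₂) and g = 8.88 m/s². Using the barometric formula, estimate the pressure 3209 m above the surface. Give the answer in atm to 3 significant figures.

Scale height: H = RT/g = 188 × 727 / 8.88 = 15391 m.
Barometric formula: P = P₀ exp(−z/H).
z/H = 3209.0/15391 = 0.20850; exp(−0.20850) = 0.81180.
P = 89.70 × 0.81180 = 72.818 atm.

P ≈ 72.8 atm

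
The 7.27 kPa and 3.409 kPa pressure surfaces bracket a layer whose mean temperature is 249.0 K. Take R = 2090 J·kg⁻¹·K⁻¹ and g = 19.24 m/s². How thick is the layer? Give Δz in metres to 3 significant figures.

Δz ≈ 20500 m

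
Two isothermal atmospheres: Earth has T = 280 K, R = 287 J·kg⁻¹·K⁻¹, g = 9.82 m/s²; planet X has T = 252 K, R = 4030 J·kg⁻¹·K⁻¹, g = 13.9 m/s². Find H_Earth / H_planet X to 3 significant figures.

H = RT/g for each body.
H_Earth = 287 × 280 / 9.82 = 8183.3 m.
H_planet X = 4030 × 252 / 13.9 = 73062 m.
H_Earth/H_planet X = 8183.3/73062 = 0.11200.

H_Earth/H_planet X ≈ 0.112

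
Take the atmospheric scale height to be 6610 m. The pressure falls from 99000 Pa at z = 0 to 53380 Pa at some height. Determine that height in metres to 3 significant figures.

Invert the barometric formula: z = H ln(P₀/P).
P₀/P = 99000/53380 = 1.8546; ln(1.8546) = 0.61767.
z = 6610.0 × 0.61767 = 4082.8 m.

z ≈ 4080 m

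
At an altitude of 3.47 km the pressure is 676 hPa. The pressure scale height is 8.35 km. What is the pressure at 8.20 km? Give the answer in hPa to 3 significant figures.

P ≈ 384 hPa

Between two levels, P₂ = P₁ exp(−Δz/H) with Δz = z₂ − z₁.
Δz = 8200.0 − 3470.0 = 4730.0 m; Δz/H = 4730.0/8350.0 = 0.56647.
P₂ = 676 × exp(−0.56647) = 676 × 0.56753 = 383.65 hPa.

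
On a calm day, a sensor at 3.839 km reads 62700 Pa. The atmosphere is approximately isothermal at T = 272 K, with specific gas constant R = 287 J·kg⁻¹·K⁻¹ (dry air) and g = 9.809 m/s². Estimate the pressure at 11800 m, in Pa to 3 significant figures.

Scale height: H = RT/g = 287 × 272 / 9.809 = 7958.4 m.
Between two levels, P₂ = P₁ exp(−Δz/H) with Δz = z₂ − z₁.
Δz = 11800 − 3839.0 = 7961.0 m; Δz/H = 7961.0/7958.4 = 1.0003.
P₂ = 62700 × exp(−1.0003) = 62700 × 0.36777 = 23059 Pa.

P ≈ 23100 Pa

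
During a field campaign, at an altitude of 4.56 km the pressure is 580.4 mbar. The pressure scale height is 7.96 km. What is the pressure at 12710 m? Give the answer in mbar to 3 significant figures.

P ≈ 208 mbar

Between two levels, P₂ = P₁ exp(−Δz/H) with Δz = z₂ − z₁.
Δz = 12710 − 4560.0 = 8150.0 m; Δz/H = 8150.0/7960.0 = 1.0239.
P₂ = 580.4 × exp(−1.0239) = 580.4 × 0.35919 = 208.47 mbar.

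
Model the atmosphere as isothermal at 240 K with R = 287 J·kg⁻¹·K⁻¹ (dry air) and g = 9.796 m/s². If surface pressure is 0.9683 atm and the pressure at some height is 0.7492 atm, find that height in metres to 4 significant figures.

Scale height: H = RT/g = 287 × 240 / 9.796 = 7031.4 m.
Invert the barometric formula: z = H ln(P₀/P).
P₀/P = 0.9683/0.7492 = 1.2924; ln(1.2924) = 0.25650.
z = 7031.4 × 0.25650 = 1803.6 m.

z ≈ 1804 m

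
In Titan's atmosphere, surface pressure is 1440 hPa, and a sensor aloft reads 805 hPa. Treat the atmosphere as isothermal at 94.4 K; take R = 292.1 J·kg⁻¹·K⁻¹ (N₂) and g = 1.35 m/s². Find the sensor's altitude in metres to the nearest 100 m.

z ≈ 11900 m

Scale height: H = RT/g = 292.1 × 94.4 / 1.35 = 20425 m.
Invert the barometric formula: z = H ln(P₀/P).
P₀/P = 1440/805 = 1.7888; ln(1.7888) = 0.58155.
z = 20425 × 0.58155 = 11878 m.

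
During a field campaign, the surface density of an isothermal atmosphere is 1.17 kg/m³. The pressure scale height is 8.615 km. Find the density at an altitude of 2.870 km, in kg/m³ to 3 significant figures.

In an isothermal atmosphere, density decays like pressure: ρ = ρ₀ exp(−z/H).
z/H = 2870.0/8615.0 = 0.33314; exp(−0.33314) = 0.71667.
ρ = 1.17 × 0.71667 = 0.83850 kg/m³.

ρ ≈ 0.839 kg/m³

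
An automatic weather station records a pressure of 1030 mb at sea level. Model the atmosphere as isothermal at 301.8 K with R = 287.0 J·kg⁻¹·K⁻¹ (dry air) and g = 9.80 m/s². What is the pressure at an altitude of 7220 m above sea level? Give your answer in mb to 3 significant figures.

Scale height: H = RT/g = 287.0 × 301.8 / 9.80 = 8838.4 m.
Barometric formula: P = P₀ exp(−z/H).
z/H = 7220.0/8838.4 = 0.81689; exp(−0.81689) = 0.44180.
P = 1030 × 0.44180 = 455.05 mb.

P ≈ 455 mb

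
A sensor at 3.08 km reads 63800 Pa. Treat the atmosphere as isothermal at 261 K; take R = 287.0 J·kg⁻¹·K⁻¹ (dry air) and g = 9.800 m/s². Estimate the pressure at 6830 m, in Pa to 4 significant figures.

P ≈ 39060 Pa

Scale height: H = RT/g = 287.0 × 261 / 9.800 = 7643.6 m.
Between two levels, P₂ = P₁ exp(−Δz/H) with Δz = z₂ − z₁.
Δz = 6830.0 − 3080.0 = 3750.0 m; Δz/H = 3750.0/7643.6 = 0.49061.
P₂ = 63800 × exp(−0.49061) = 63800 × 0.61225 = 39062 Pa.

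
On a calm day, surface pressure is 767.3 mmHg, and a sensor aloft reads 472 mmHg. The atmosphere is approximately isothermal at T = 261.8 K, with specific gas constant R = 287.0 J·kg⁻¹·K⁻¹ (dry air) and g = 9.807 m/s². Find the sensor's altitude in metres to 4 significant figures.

z ≈ 3723 m

Scale height: H = RT/g = 287.0 × 261.8 / 9.807 = 7661.5 m.
Invert the barometric formula: z = H ln(P₀/P).
P₀/P = 767.3/472 = 1.6256; ln(1.6256) = 0.48588.
z = 7661.5 × 0.48588 = 3722.6 m.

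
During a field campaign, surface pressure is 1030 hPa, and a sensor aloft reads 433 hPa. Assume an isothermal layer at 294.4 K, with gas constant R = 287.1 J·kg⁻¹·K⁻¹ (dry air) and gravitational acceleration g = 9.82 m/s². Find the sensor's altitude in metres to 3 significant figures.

z ≈ 7460 m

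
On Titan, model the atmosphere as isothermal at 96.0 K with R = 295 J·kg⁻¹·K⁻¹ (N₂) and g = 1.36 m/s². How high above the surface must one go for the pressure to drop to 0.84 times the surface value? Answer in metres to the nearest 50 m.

z ≈ 3650 m

Scale height: H = RT/g = 295 × 96.0 / 1.36 = 20824 m.
Set P/P₀ = exp(−z/H) = 0.84, so z = −H ln(0.84).
−ln(0.84) = 0.17435; z = 20824 × 0.17435 = 3630.7 m.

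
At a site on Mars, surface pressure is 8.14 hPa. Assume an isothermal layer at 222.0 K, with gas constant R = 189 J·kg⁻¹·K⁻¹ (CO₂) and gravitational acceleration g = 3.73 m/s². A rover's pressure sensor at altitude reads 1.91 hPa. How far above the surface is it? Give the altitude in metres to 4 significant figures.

Scale height: H = RT/g = 189 × 222.0 / 3.73 = 11249 m.
Invert the barometric formula: z = H ln(P₀/P).
P₀/P = 8.14/1.91 = 4.2618; ln(4.2618) = 1.4497.
z = 11249 × 1.4497 = 16308 m.

z ≈ 16310 m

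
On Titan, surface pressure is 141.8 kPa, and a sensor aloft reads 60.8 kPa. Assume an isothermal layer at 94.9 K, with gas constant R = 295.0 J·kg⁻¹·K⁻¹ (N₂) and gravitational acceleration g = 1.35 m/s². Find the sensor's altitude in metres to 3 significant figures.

Scale height: H = RT/g = 295.0 × 94.9 / 1.35 = 20737 m.
Invert the barometric formula: z = H ln(P₀/P).
P₀/P = 141.8/60.8 = 2.3322; ln(2.3322) = 0.84681.
z = 20737 × 0.84681 = 17560 m.

z ≈ 17600 m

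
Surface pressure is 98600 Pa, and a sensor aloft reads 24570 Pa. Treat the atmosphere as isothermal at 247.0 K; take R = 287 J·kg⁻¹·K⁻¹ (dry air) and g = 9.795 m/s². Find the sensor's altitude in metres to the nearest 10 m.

Scale height: H = RT/g = 287 × 247.0 / 9.795 = 7237.3 m.
Invert the barometric formula: z = H ln(P₀/P).
P₀/P = 98600/24570 = 4.0130; ln(4.0130) = 1.3895.
z = 7237.3 × 1.3895 = 10056 m.

z ≈ 10060 m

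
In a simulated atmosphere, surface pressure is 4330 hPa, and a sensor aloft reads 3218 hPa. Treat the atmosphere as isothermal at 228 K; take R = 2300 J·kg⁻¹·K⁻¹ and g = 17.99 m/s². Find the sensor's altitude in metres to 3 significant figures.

Scale height: H = RT/g = 2300 × 228 / 17.99 = 29150 m.
Invert the barometric formula: z = H ln(P₀/P).
P₀/P = 4330/3218 = 1.3456; ln(1.3456) = 0.29684.
z = 29150 × 0.29684 = 8652.9 m.

z ≈ 8650 m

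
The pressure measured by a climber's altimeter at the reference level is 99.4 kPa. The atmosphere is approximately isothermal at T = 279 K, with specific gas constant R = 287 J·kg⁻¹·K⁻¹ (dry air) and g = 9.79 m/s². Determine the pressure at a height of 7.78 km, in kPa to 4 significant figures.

Scale height: H = RT/g = 287 × 279 / 9.79 = 8179.1 m.
Barometric formula: P = P₀ exp(−z/H).
z/H = 7780.0/8179.1 = 0.95120; exp(−0.95120) = 0.38628.
P = 99.4 × 0.38628 = 38.396 kPa.

P ≈ 38.40 kPa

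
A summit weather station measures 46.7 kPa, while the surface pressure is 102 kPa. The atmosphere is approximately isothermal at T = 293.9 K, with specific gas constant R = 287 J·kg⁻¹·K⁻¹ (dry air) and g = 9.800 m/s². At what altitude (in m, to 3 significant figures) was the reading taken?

z ≈ 6720 m

Scale height: H = RT/g = 287 × 293.9 / 9.800 = 8607.1 m.
Invert the barometric formula: z = H ln(P₀/P).
P₀/P = 102/46.7 = 2.1842; ln(2.1842) = 0.78125.
z = 8607.1 × 0.78125 = 6724.3 m.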